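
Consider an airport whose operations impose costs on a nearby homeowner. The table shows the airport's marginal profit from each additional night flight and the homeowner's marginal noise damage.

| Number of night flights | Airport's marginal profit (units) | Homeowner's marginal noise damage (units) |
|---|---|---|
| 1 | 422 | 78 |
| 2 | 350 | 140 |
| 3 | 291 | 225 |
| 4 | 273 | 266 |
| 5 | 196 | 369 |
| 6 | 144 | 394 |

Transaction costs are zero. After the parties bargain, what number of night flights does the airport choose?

Bargaining reaches the level where marginal profit last exceeds marginal noise damage.
That holds through level 4 (273 ≥ 266) but not at 5 (196 < 369).

4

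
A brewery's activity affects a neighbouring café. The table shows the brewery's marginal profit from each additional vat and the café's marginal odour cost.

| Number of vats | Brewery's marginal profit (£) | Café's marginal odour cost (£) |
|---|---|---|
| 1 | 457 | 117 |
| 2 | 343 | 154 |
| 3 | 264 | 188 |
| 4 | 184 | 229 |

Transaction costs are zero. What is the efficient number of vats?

3

Bargaining reaches the level where marginal profit last exceeds marginal odour cost.
That holds through level 3 (264 ≥ 188) but not at 4 (184 < 229).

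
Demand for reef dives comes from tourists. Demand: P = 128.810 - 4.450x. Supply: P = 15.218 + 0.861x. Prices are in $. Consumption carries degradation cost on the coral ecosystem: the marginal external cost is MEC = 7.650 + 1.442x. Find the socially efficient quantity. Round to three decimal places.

x* = 15.688

Social marginal benefit = demand − MEC = 121.160 - 5.892x.
Set SMB = MC: 121.160 - 5.892x = 15.218 + 0.861x → x* = 15.6881.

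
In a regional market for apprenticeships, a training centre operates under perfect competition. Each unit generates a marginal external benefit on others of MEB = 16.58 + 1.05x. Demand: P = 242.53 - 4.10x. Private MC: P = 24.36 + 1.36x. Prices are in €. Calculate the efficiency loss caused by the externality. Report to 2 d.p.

Market equilibrium (private): 24.36 + 1.36x = 242.53 - 4.10x → x_m = 39.9579.
Social marginal cost = private MC − MEB = 7.78 + 0.31x.
Set SMC = demand: 7.78 + 0.31x = 242.53 - 4.10x → x* = 53.2313.
Height of the DWL triangle at x_m is demand(x_m) − SMC(x_m) = MEB(x_m) = 58.5358.
DWL = ½ × 13.2734 × 58.5358 = 388.4845.

DWL = €388.48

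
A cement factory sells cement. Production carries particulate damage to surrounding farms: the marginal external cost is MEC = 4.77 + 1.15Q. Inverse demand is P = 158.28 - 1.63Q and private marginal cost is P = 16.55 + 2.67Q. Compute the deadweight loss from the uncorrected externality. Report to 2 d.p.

Market equilibrium (private): 16.55 + 2.67Q = 158.28 - 1.63Q → Q_m = 32.9605.
Social marginal cost = private MC + MEC = 21.32 + 3.82Q.
Set SMC = demand: 21.32 + 3.82Q = 158.28 - 1.63Q → Q* = 25.1303.
The welfare-loss triangle has base |Q_m − Q*| and height MEC(Q_m) (the vertical gap between SMC and demand is zero at Q* and MEC at Q_m).
DWL = ½ × 7.8302 × 42.6745 = 167.0749.

DWL = 167.07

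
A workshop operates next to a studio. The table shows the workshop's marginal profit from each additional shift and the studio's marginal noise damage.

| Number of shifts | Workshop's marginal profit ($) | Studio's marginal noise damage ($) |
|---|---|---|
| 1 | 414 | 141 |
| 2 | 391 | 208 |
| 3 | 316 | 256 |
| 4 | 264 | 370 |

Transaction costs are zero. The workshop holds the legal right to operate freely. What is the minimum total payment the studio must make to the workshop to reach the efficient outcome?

Left alone the workshop would choose level 4 (marginal profit stays positive).
Efficient level: k* = 3 (marginal profit ≥ marginal noise damage through 3).
The studio must at least cover the workshop's forgone profit from cutting 4→3: 264 = 264.

$264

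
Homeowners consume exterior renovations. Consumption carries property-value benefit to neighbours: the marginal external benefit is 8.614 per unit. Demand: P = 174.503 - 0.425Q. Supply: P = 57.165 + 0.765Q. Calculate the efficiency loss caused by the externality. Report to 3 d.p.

DWL = 31.177

Market equilibrium (private): 57.165 + 0.765Q = 174.503 - 0.425Q → Q_m = 98.6034.
Social marginal benefit = demand + MEB = 183.117 - 0.425Q.
Set SMB = MC: 183.117 - 0.425Q = 57.165 + 0.765Q → Q* = 105.8420.
The loss is the area between SMB and MC from Q* to Q_m; with linear curves that's a triangle of height MEB(Q_m).
DWL = ½ × 7.2386 × 8.6140 = 31.1767.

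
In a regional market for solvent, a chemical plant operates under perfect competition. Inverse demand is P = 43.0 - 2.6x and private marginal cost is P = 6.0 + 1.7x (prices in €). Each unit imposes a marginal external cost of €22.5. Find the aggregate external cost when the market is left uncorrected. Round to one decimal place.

€193.6

Market equilibrium (private): 6.0 + 1.7x = 43.0 - 2.6x → x_m = 8.6047.
Total external cost = MEC × x_m = 22.5 × 8.6047 = 193.6058.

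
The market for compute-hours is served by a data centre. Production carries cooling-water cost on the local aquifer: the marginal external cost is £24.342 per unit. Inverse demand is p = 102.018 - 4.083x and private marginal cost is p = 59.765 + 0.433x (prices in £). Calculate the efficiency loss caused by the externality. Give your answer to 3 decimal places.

DWL = £65.604

Market equilibrium (private): 59.765 + 0.433x = 102.018 - 4.083x → x_m = 9.3563.
Social marginal cost = private MC + MEC = 84.107 + 0.433x.
Set SMC = demand: 84.107 + 0.433x = 102.018 - 4.083x → x* = 3.9661.
Between x* and x_m the wedge SMC − demand runs linearly from 0 to MEC(x_m), so the loss is a triangle.
DWL = ½ × 5.3902 × 24.3420 = 65.6041.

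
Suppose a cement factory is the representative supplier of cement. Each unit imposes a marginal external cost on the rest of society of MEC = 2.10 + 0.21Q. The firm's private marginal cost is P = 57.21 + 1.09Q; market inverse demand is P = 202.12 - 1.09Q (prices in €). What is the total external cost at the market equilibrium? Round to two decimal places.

€603.54

Market equilibrium (private): 57.21 + 1.09Q = 202.12 - 1.09Q → Q_m = 66.4725.
Total external cost = ∫₀^{Q_m} (2.10 + 0.21Q) dQ = 2.10×66.4725 + ½×0.21×66.4725² = 603.5445.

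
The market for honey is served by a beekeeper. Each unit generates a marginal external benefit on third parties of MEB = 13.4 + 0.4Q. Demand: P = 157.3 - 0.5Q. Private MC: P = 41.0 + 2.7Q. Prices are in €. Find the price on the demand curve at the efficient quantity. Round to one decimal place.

P = €134.1

Social marginal cost = private MC − MEB = 27.6 + 2.3Q.
Set SMC = demand: 27.6 + 2.3Q = 157.3 - 0.5Q → Q* = 46.3214.
Consumer price on the demand curve at Q*: 157.3 − 0.5×46.3214 = 134.1393.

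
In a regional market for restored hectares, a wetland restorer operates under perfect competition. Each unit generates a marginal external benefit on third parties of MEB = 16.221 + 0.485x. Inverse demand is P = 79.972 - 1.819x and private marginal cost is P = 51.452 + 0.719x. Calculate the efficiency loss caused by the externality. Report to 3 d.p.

DWL = 114.377

Market equilibrium (private): 51.452 + 0.719x = 79.972 - 1.819x → x_m = 11.2372.
Social marginal cost = private MC − MEB = 35.231 + 0.234x.
Set SMC = demand: 35.231 + 0.234x = 79.972 - 1.819x → x* = 21.7930.
Between x* and x_m the wedge demand − SMC runs linearly from 0 to MEB(x_m), so the loss is a triangle.
DWL = ½ × 10.5558 × 21.6710 = 114.3774.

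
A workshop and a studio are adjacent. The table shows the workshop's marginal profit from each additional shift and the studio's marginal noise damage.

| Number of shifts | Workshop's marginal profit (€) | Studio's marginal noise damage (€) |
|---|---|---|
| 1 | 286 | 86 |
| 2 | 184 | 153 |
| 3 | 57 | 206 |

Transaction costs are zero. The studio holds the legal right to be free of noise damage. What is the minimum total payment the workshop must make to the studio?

€239

Efficient level: marginal profit ≥ marginal noise damage through level 2, so k* = 2.
With the studio holding the right, the workshop must at least compensate total damage at k*: 86 + 153 = 239.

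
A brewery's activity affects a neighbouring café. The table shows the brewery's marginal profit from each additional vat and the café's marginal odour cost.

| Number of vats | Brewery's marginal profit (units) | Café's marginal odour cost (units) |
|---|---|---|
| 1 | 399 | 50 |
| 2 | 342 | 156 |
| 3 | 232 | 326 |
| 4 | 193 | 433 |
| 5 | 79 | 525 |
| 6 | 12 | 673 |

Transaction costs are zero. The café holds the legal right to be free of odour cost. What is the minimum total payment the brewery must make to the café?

206

Efficient level: marginal profit ≥ marginal odour cost through level 2, so k* = 2.
With the café holding the right, the brewery must at least compensate total damage at k*: 50 + 156 = 206.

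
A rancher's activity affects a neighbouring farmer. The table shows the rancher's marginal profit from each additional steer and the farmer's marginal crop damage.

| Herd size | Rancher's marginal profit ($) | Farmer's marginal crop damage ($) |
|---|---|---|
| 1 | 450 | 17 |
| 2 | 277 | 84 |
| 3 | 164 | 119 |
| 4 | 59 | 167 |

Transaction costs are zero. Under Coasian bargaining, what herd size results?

Bargaining reaches the level where marginal profit last exceeds marginal crop damage.
That holds through level 3 (164 ≥ 119) but not at 4 (59 < 167).

3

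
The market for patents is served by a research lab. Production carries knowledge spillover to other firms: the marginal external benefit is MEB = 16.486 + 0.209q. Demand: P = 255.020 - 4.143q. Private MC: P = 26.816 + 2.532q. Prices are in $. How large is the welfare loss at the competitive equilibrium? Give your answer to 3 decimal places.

Market equilibrium (private): 26.816 + 2.532q = 255.020 - 4.143q → q_m = 34.1879.
Social marginal cost = private MC − MEB = 10.330 + 2.323q.
Set SMC = demand: 10.330 + 2.323q = 255.020 - 4.143q → q* = 37.8426.
Between q* and q_m the wedge demand − SMC runs linearly from 0 to MEB(q_m), so the loss is a triangle.
DWL = ½ × 3.6547 × 23.6313 = 43.1827.

DWL = $43.183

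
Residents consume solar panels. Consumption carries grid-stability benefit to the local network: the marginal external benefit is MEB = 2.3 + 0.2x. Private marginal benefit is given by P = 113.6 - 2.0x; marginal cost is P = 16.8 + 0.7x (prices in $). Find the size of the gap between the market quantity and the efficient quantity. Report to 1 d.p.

3.8 units

Market equilibrium (private): 16.8 + 0.7x = 113.6 - 2.0x → x_m = 35.8519.
Social marginal benefit = demand + MEB = 115.9 - 1.8x.
Set SMB = MC: 115.9 - 1.8x = 16.8 + 0.7x → x* = 39.6400.
Gap = |35.8519 − 39.6400| = 3.7881.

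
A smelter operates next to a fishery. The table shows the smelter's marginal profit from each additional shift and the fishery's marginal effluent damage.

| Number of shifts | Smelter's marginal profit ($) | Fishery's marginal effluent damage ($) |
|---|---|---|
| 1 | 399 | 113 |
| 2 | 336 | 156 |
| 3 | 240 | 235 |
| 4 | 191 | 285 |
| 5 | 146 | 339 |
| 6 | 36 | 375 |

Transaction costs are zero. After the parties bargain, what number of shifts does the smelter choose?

Bargaining reaches the level where marginal profit last exceeds marginal effluent damage.
That holds through level 3 (240 ≥ 235) but not at 4 (191 < 285).

3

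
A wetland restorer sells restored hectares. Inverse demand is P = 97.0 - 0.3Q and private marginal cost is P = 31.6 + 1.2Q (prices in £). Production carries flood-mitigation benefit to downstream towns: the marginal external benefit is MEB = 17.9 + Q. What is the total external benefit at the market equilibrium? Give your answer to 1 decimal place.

Market equilibrium (private): 31.6 + 1.2Q = 97.0 - 0.3Q → Q_m = 43.6000.
Total external benefit = ∫₀^{Q_m} (17.9 + 1.0Q) dQ = 17.9×43.6000 + ½×1.0×43.6000² = 1730.9200.

£1730.9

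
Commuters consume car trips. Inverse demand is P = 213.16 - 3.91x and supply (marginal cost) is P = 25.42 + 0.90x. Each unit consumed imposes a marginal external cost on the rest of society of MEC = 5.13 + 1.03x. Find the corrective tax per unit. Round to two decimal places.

tax = 37.34 per unit

Social marginal benefit = demand − MEC = 208.03 - 4.94x.
Set SMB = MC: 208.03 - 4.94x = 25.42 + 0.90x → x* = 31.2688.
The Pigouvian tax equals MEC at x*: 5.13 + 1.03×31.2688 = 37.3369.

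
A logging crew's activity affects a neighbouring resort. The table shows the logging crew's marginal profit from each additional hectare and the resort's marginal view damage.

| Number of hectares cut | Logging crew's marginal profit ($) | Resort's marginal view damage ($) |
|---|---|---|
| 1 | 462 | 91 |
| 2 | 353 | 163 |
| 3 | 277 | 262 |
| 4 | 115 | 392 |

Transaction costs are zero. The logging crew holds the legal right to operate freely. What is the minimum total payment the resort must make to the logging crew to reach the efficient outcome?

$115

Left alone the logging crew would choose level 4 (marginal profit stays positive).
Efficient level: k* = 3 (marginal profit ≥ marginal view damage through 3).
The resort must at least cover the logging crew's forgone profit from cutting 4→3: 115 = 115.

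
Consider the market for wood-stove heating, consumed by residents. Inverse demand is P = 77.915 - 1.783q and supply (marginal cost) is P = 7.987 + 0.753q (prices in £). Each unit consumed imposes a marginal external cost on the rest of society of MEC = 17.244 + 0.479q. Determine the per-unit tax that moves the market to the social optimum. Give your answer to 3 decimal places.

Social marginal benefit = demand − MEC = 60.671 - 2.262q.
Set SMB = MC: 60.671 - 2.262q = 7.987 + 0.753q → q* = 17.4740.
The Pigouvian tax equals MEC at q*: 17.244 + 0.479×17.4740 = 25.6140.

tax = £25.614 per unit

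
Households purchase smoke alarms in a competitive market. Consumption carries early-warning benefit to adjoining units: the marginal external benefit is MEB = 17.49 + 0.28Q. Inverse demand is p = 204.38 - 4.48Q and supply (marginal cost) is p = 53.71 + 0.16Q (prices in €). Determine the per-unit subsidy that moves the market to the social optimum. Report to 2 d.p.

Social marginal benefit = demand + MEB = 221.87 - 4.20Q.
Set SMB = MC: 221.87 - 4.20Q = 53.71 + 0.16Q → Q* = 38.5688.
The Pigouvian subsidy equals MEB at Q*: 17.49 + 0.28×38.5688 = 28.2893.

subsidy = €28.29 per unit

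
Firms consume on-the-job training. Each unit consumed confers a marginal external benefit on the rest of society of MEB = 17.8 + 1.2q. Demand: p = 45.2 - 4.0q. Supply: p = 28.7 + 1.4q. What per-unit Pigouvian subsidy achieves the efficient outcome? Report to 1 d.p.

Social marginal benefit = demand + MEB = 63.0 - 2.8q.
Set SMB = MC: 63.0 - 2.8q = 28.7 + 1.4q → q* = 8.1667.
The Pigouvian subsidy equals MEB at q*: 17.8 + 1.2×8.1667 = 27.6000.

subsidy = 27.6 per unit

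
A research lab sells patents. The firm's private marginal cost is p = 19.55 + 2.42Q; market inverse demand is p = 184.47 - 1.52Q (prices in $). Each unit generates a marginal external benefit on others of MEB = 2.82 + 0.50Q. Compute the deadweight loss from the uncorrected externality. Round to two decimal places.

DWL = $81.98

Market equilibrium (private): 19.55 + 2.42Q = 184.47 - 1.52Q → Q_m = 41.8579.
Social marginal cost = private MC − MEB = 16.73 + 1.92Q.
Set SMC = demand: 16.73 + 1.92Q = 184.47 - 1.52Q → Q* = 48.7616.
Between Q* and Q_m the wedge demand − SMC runs linearly from 0 to MEB(Q_m), so the loss is a triangle.
DWL = ½ × 6.9037 × 23.7489 = 81.9776.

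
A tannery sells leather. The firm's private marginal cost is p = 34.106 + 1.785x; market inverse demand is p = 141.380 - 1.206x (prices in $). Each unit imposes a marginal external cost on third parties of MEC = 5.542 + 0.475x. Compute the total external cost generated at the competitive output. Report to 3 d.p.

Market equilibrium (private): 34.106 + 1.785x = 141.380 - 1.206x → x_m = 35.8656.
Total external cost = ∫₀^{x_m} (5.542 + 0.475x) dx = 5.542×35.8656 + ½×0.475×35.8656² = 504.2732.

$504.273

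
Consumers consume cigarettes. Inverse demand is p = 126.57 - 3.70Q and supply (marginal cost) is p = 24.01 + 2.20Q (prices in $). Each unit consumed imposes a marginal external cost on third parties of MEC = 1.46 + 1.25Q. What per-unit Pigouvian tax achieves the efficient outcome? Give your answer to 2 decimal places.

Social marginal benefit = demand − MEC = 125.11 - 4.95Q.
Set SMB = MC: 125.11 - 4.95Q = 24.01 + 2.20Q → Q* = 14.1399.
The Pigouvian tax equals MEC at Q*: 1.46 + 1.25×14.1399 = 19.1349.

tax = $19.13 per unit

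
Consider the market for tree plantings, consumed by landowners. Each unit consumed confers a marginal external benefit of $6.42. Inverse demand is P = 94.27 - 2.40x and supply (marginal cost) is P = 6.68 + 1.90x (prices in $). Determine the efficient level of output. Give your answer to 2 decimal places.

Social marginal benefit = demand + MEB = 100.69 - 2.40x.
Set SMB = MC: 100.69 - 2.40x = 6.68 + 1.90x → x* = 21.8628.

x* = 21.86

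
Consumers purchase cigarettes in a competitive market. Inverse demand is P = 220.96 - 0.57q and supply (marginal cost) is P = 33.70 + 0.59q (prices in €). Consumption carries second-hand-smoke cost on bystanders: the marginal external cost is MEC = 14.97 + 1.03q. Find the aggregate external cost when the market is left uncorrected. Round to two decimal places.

Market equilibrium (private): 33.70 + 0.59q = 220.96 - 0.57q → q_m = 161.4310.
Total external cost = ∫₀^{q_m} (14.97 + 1.03q) dq = 14.97×161.4310 + ½×1.03×161.4310² = 15837.5055.

€15837.51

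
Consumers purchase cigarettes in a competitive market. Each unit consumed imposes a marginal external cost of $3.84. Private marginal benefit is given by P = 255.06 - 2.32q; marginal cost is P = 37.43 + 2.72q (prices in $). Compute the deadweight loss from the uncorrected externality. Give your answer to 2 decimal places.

Market equilibrium (private): 37.43 + 2.72q = 255.06 - 2.32q → q_m = 43.1806.
Social marginal benefit = demand − MEC = 251.22 - 2.32q.
Set SMB = MC: 251.22 - 2.32q = 37.43 + 2.72q → q* = 42.4187.
The welfare-loss triangle has base |q_m − q*| and height MEC(q_m) (the vertical gap between SMB and MC is zero at q* and MEC at q_m).
DWL = ½ × 0.7619 × 3.8400 = 1.4628.

DWL = $1.46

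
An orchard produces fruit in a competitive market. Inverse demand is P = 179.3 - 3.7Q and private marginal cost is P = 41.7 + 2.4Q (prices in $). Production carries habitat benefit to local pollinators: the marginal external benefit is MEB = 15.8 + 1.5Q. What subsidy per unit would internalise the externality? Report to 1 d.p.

Social marginal cost = private MC − MEB = 25.9 + 0.9Q.
Set SMC = demand: 25.9 + 0.9Q = 179.3 - 3.7Q → Q* = 33.3478.
The Pigouvian subsidy equals MEB at Q*: 15.8 + 1.5×33.3478 = 65.8217.

subsidy = $65.8 per unit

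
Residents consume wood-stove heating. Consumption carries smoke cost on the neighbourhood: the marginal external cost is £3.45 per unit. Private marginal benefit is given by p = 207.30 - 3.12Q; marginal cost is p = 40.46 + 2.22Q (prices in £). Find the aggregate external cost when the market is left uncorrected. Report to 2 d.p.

£107.79

Market equilibrium (private): 40.46 + 2.22Q = 207.30 - 3.12Q → Q_m = 31.2434.
Total external cost = MEC × Q_m = 3.45 × 31.2434 = 107.7897.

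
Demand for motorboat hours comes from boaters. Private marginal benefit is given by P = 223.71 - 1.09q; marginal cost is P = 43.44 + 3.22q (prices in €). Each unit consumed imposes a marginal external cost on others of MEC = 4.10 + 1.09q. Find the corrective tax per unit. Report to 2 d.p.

tax = €39.66 per unit

Social marginal benefit = demand − MEC = 219.61 - 2.18q.
Set SMB = MC: 219.61 - 2.18q = 43.44 + 3.22q → q* = 32.6241.
The Pigouvian tax equals MEC at q*: 4.10 + 1.09×32.6241 = 39.6603.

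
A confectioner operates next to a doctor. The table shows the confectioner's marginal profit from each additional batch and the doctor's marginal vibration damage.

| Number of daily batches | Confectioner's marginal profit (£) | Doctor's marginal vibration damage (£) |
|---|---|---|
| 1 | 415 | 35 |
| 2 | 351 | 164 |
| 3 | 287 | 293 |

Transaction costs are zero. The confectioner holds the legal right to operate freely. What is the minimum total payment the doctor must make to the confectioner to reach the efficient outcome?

Left alone the confectioner would choose level 3 (marginal profit stays positive).
Efficient level: k* = 2 (marginal profit ≥ marginal vibration damage through 2).
The doctor must at least cover the confectioner's forgone profit from cutting 3→2: 287 = 287.

£287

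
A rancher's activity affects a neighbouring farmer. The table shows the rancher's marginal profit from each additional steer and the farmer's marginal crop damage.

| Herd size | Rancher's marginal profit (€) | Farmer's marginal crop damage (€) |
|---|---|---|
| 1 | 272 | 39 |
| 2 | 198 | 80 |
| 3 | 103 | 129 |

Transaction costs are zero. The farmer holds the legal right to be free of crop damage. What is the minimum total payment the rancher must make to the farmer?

€119

Efficient level: marginal profit ≥ marginal crop damage through level 2, so k* = 2.
With the farmer holding the right, the rancher must at least compensate total damage at k*: 39 + 80 = 119.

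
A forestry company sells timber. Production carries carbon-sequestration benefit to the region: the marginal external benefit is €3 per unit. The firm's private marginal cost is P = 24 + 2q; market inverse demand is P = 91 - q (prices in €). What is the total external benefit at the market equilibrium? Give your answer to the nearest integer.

Market equilibrium (private): 24 + 2q = 91 - q → q_m = 22.3333.
Total external benefit = MEB × q_m = 3 × 22.3333 = 66.9999.

€67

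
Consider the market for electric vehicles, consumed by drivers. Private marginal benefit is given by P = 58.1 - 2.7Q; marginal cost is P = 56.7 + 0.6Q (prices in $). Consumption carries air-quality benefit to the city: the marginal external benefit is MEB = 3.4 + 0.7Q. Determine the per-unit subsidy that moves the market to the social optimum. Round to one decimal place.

Social marginal benefit = demand + MEB = 61.5 - 2.0Q.
Set SMB = MC: 61.5 - 2.0Q = 56.7 + 0.6Q → Q* = 1.8462.
The Pigouvian subsidy equals MEB at Q*: 3.4 + 0.7×1.8462 = 4.6923.

subsidy = $4.7 per unit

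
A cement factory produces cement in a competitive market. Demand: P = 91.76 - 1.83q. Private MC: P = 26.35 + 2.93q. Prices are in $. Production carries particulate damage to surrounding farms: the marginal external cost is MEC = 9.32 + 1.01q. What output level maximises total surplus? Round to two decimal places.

Social marginal cost = private MC + MEC = 35.67 + 3.94q.
Set SMC = demand: 35.67 + 3.94q = 91.76 - 1.83q → q* = 9.7210.

q* = 9.72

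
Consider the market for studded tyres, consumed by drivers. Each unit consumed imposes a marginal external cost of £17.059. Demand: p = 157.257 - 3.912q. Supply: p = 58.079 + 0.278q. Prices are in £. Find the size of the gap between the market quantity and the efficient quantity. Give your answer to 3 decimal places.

4.071 units

Market equilibrium (private): 58.079 + 0.278q = 157.257 - 3.912q → q_m = 23.6702.
Social marginal benefit = demand − MEC = 140.198 - 3.912q.
Set SMB = MC: 140.198 - 3.912q = 58.079 + 0.278q → q* = 19.5988.
Gap = |23.6702 − 19.5988| = 4.0714.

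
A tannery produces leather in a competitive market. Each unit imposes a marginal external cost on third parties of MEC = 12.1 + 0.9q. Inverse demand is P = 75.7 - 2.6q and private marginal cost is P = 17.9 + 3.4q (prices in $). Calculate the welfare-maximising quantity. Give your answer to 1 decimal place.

q* = 6.6

Social marginal cost = private MC + MEC = 30.0 + 4.3q.
Set SMC = demand: 30.0 + 4.3q = 75.7 - 2.6q → q* = 6.6232.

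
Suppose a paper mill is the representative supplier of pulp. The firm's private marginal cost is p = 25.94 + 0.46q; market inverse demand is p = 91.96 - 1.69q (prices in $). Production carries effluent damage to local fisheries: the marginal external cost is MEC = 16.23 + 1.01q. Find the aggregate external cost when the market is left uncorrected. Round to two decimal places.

$974.55

Market equilibrium (private): 25.94 + 0.46q = 91.96 - 1.69q → q_m = 30.7070.
Total external cost = ∫₀^{q_m} (16.23 + 1.01q) dq = 16.23×30.7070 + ½×1.01×30.7070² = 974.5491.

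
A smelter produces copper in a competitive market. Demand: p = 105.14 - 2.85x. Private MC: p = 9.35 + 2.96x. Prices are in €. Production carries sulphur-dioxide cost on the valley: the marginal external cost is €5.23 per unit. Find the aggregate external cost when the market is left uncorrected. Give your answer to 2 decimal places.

€86.23

Market equilibrium (private): 9.35 + 2.96x = 105.14 - 2.85x → x_m = 16.4871.
Total external cost = MEC × x_m = 5.23 × 16.4871 = 86.2275.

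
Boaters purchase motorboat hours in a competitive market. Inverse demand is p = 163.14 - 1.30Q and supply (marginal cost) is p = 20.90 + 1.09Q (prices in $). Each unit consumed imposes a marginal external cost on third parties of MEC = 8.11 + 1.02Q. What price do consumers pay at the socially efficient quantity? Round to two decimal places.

P = $112.01

Social marginal benefit = demand − MEC = 155.03 - 2.32Q.
Set SMB = MC: 155.03 - 2.32Q = 20.90 + 1.09Q → Q* = 39.3343.
Consumer price on the demand curve at Q*: 163.14 − 1.30×39.3343 = 112.0054.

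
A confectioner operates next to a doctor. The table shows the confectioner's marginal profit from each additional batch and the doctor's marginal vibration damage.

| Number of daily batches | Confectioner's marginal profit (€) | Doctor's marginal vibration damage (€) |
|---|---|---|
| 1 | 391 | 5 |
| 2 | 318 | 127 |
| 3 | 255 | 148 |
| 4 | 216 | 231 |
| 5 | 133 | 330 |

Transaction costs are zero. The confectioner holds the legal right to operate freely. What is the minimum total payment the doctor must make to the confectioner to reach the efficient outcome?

Left alone the confectioner would choose level 5 (marginal profit stays positive).
Efficient level: k* = 3 (marginal profit ≥ marginal vibration damage through 3).
The doctor must at least cover the confectioner's forgone profit from cutting 5→3: 216 + 133 = 349.

€349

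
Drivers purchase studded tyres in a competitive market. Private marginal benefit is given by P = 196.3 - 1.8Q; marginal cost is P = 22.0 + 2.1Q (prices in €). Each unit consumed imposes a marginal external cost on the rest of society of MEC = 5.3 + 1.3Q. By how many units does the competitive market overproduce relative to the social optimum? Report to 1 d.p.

Market equilibrium (private): 22.0 + 2.1Q = 196.3 - 1.8Q → Q_m = 44.6923.
Social marginal benefit = demand − MEC = 191.0 - 3.1Q.
Set SMB = MC: 191.0 - 3.1Q = 22.0 + 2.1Q → Q* = 32.5000.
Gap = |44.6923 − 32.5000| = 12.1923.

12.2 units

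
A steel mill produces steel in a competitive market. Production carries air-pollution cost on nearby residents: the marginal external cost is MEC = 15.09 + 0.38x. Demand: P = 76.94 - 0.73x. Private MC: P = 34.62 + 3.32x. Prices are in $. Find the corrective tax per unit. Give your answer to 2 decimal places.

tax = $17.43 per unit

Social marginal cost = private MC + MEC = 49.71 + 3.70x.
Set SMC = demand: 49.71 + 3.70x = 76.94 - 0.73x → x* = 6.1467.
The Pigouvian tax equals MEC at x*: 15.09 + 0.38×6.1467 = 17.4257.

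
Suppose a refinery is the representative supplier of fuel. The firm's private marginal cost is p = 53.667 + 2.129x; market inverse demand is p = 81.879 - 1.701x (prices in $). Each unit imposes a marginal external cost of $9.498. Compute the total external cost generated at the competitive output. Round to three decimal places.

$69.963

Market equilibrium (private): 53.667 + 2.129x = 81.879 - 1.701x → x_m = 7.3661.
Total external cost = MEC × x_m = 9.498 × 7.3661 = 69.9632.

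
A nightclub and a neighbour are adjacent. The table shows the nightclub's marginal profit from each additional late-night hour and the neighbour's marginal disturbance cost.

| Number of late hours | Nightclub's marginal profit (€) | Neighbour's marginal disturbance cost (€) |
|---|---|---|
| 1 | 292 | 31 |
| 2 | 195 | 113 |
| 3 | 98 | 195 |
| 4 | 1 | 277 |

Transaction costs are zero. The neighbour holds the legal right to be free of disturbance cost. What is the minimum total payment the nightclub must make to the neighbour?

Efficient level: marginal profit ≥ marginal disturbance cost through level 2, so k* = 2.
With the neighbour holding the right, the nightclub must at least compensate total damage at k*: 31 + 113 = 144.

€144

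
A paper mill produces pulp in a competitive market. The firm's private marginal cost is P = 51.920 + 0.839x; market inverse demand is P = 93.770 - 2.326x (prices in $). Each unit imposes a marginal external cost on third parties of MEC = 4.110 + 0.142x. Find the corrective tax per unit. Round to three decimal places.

Social marginal cost = private MC + MEC = 56.030 + 0.981x.
Set SMC = demand: 56.030 + 0.981x = 93.770 - 2.326x → x* = 11.4122.
The Pigouvian tax equals MEC at x*: 4.110 + 0.142×11.4122 = 5.7305.

tax = $5.731 per unit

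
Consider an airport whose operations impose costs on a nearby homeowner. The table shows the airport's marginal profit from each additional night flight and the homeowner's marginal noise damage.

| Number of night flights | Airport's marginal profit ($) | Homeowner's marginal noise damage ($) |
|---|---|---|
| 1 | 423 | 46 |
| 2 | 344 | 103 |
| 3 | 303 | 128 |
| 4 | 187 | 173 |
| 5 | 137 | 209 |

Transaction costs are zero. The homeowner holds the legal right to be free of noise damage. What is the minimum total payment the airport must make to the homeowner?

Efficient level: marginal profit ≥ marginal noise damage through level 4, so k* = 4.
With the homeowner holding the right, the airport must at least compensate total damage at k*: 46 + 103 + 128 + 173 = 450.

$450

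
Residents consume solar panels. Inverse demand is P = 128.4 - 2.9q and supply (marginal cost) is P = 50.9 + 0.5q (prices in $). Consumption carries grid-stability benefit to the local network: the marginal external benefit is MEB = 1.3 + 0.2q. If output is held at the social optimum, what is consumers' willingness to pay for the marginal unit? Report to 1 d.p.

P = $57.0

Social marginal benefit = demand + MEB = 129.7 - 2.7q.
Set SMB = MC: 129.7 - 2.7q = 50.9 + 0.5q → q* = 24.6250.
Consumer price on the demand curve at q*: 128.4 − 2.9×24.6250 = 56.9875.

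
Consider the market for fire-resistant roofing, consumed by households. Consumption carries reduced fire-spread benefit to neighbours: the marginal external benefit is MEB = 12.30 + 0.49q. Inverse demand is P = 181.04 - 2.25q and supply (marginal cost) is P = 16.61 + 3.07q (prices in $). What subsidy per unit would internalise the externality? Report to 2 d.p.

Social marginal benefit = demand + MEB = 193.34 - 1.76q.
Set SMB = MC: 193.34 - 1.76q = 16.61 + 3.07q → q* = 36.5901.
The Pigouvian subsidy equals MEB at q*: 12.30 + 0.49×36.5901 = 30.2291.

subsidy = $30.23 per unit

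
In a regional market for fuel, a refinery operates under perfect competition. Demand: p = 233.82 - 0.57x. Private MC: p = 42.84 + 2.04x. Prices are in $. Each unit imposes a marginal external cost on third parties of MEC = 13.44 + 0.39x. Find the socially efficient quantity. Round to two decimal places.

x* = 59.18

Social marginal cost = private MC + MEC = 56.28 + 2.43x.
Set SMC = demand: 56.28 + 2.43x = 233.82 - 0.57x → x* = 59.1800.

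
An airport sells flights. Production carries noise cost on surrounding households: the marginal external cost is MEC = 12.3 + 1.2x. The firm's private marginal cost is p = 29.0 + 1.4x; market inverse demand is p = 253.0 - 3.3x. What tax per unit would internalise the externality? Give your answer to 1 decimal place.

Social marginal cost = private MC + MEC = 41.3 + 2.6x.
Set SMC = demand: 41.3 + 2.6x = 253.0 - 3.3x → x* = 35.8814.
The Pigouvian tax equals MEC at x*: 12.3 + 1.2×35.8814 = 55.3577.

tax = 55.4 per unit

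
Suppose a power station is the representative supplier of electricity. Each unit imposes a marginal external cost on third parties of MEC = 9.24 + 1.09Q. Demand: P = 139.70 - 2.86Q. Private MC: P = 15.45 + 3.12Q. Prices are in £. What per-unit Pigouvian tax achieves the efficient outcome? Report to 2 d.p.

Social marginal cost = private MC + MEC = 24.69 + 4.21Q.
Set SMC = demand: 24.69 + 4.21Q = 139.70 - 2.86Q → Q* = 16.2673.
The Pigouvian tax equals MEC at Q*: 9.24 + 1.09×16.2673 = 26.9714.

tax = £26.97 per unit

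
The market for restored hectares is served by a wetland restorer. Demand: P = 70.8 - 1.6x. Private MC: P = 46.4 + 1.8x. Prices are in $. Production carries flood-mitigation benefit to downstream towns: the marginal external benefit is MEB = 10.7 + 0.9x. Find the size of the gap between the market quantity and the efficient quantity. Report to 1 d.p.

Market equilibrium (private): 46.4 + 1.8x = 70.8 - 1.6x → x_m = 7.1765.
Social marginal cost = private MC − MEB = 35.7 + 0.9x.
Set SMC = demand: 35.7 + 0.9x = 70.8 - 1.6x → x* = 14.0400.
Gap = |7.1765 − 14.0400| = 6.8635.

6.9 units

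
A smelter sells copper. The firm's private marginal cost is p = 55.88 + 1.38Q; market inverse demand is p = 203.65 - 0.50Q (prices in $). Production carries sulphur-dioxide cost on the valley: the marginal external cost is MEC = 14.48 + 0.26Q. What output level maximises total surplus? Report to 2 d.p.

Q* = 62.29

Social marginal cost = private MC + MEC = 70.36 + 1.64Q.
Set SMC = demand: 70.36 + 1.64Q = 203.65 - 0.50Q → Q* = 62.2850.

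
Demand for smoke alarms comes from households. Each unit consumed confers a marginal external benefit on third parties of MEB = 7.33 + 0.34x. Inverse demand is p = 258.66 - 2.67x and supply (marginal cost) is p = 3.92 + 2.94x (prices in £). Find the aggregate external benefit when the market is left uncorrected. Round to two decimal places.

£683.37

Market equilibrium (private): 3.92 + 2.94x = 258.66 - 2.67x → x_m = 45.4082.
Total external benefit = ∫₀^{x_m} (7.33 + 0.34x) dx = 7.33×45.4082 + ½×0.34×45.4082² = 683.3659.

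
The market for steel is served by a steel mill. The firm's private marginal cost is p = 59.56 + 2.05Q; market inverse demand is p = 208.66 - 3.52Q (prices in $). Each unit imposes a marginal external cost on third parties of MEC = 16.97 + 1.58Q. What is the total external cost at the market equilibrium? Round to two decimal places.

Market equilibrium (private): 59.56 + 2.05Q = 208.66 - 3.52Q → Q_m = 26.7684.
Total external cost = ∫₀^{Q_m} (16.97 + 1.58Q) dQ = 16.97×26.7684 + ½×1.58×26.7684² = 1020.3321.

$1020.33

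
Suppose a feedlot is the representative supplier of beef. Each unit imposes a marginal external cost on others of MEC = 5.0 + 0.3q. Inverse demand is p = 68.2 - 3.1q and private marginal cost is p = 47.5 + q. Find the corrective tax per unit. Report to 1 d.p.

Social marginal cost = private MC + MEC = 52.5 + 1.3q.
Set SMC = demand: 52.5 + 1.3q = 68.2 - 3.1q → q* = 3.5682.
The Pigouvian tax equals MEC at q*: 5.0 + 0.3×3.5682 = 6.0705.

tax = 6.1 per unit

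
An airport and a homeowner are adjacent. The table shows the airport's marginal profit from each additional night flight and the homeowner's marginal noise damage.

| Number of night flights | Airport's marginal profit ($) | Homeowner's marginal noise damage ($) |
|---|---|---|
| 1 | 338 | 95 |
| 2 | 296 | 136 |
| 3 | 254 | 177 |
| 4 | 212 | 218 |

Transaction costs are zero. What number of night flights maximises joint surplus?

Bargaining reaches the level where marginal profit last exceeds marginal noise damage.
That holds through level 3 (254 ≥ 177) but not at 4 (212 < 218).

3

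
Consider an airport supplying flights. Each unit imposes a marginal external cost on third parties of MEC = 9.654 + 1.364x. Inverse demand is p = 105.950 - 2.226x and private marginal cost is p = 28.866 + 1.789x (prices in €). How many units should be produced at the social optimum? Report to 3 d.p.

Social marginal cost = private MC + MEC = 38.520 + 3.153x.
Set SMC = demand: 38.520 + 3.153x = 105.950 - 2.226x → x* = 12.5358.

x* = 12.536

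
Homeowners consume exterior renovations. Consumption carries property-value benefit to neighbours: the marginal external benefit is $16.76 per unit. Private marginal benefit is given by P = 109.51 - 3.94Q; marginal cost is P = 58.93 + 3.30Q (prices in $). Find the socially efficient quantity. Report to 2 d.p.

Q* = 9.30

Social marginal benefit = demand + MEB = 126.27 - 3.94Q.
Set SMB = MC: 126.27 - 3.94Q = 58.93 + 3.30Q → Q* = 9.3011.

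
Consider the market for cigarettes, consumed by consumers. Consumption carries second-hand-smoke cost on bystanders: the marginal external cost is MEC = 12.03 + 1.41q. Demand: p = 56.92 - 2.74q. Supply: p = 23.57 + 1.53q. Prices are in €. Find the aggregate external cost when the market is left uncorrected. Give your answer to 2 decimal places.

Market equilibrium (private): 23.57 + 1.53q = 56.92 - 2.74q → q_m = 7.8103.
Total external cost = ∫₀^{q_m} (12.03 + 1.41q) dq = 12.03×7.8103 + ½×1.41×7.8103² = 136.9635.

€136.96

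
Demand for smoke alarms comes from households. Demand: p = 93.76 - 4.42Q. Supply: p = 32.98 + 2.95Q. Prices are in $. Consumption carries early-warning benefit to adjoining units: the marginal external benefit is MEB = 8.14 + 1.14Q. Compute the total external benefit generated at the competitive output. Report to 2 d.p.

Market equilibrium (private): 32.98 + 2.95Q = 93.76 - 4.42Q → Q_m = 8.2469.
Total external benefit = ∫₀^{Q_m} (8.14 + 1.14Q) dQ = 8.14×8.2469 + ½×1.14×8.2469² = 105.8962.

$105.90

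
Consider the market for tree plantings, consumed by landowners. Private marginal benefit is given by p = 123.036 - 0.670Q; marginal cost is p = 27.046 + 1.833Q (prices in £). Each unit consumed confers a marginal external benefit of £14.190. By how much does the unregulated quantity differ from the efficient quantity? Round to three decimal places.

5.669 units

Market equilibrium (private): 27.046 + 1.833Q = 123.036 - 0.670Q → Q_m = 38.3500.
Social marginal benefit = demand + MEB = 137.226 - 0.670Q.
Set SMB = MC: 137.226 - 0.670Q = 27.046 + 1.833Q → Q* = 44.0192.
Gap = |38.3500 − 44.0192| = 5.6692.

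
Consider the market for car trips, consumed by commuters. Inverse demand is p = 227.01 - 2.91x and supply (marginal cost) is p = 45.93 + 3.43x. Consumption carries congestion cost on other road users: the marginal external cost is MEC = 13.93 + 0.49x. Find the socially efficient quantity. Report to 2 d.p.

x* = 24.47

Social marginal benefit = demand − MEC = 213.08 - 3.40x.
Set SMB = MC: 213.08 - 3.40x = 45.93 + 3.43x → x* = 24.4729.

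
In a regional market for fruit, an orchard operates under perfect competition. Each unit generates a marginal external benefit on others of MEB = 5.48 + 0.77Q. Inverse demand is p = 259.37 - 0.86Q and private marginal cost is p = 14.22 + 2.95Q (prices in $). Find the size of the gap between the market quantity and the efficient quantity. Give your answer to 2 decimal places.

Market equilibrium (private): 14.22 + 2.95Q = 259.37 - 0.86Q → Q_m = 64.3438.
Social marginal cost = private MC − MEB = 8.74 + 2.18Q.
Set SMC = demand: 8.74 + 2.18Q = 259.37 - 0.86Q → Q* = 82.4441.
Gap = |64.3438 − 82.4441| = 18.1003.

18.10 units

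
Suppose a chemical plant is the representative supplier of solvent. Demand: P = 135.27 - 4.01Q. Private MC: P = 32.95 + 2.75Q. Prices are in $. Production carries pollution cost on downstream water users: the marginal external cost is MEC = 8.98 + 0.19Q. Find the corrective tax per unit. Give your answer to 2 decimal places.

Social marginal cost = private MC + MEC = 41.93 + 2.94Q.
Set SMC = demand: 41.93 + 2.94Q = 135.27 - 4.01Q → Q* = 13.4302.
The Pigouvian tax equals MEC at Q*: 8.98 + 0.19×13.4302 = 11.5317.

tax = $11.53 per unit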